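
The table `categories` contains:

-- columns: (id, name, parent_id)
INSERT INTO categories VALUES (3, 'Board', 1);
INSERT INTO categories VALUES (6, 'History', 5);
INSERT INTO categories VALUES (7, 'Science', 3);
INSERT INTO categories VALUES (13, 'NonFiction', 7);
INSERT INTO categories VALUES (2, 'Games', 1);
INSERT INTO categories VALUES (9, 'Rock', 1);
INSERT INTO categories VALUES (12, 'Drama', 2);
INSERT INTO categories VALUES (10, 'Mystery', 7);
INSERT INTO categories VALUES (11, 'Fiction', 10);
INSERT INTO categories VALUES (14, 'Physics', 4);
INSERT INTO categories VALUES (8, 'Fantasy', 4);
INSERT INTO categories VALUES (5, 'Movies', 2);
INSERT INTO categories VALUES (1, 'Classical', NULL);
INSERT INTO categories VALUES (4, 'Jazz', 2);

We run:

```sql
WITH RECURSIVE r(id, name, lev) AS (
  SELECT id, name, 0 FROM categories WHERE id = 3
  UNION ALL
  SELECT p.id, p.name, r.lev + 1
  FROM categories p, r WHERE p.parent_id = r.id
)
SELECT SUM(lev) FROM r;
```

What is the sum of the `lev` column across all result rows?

Base: id=3 (Board) at lev 0.
Iteration 1: rows with parent_id in {3} -> Science (id 7, lev 1).
Iteration 2: rows with parent_id in {7} -> Mystery (id 10, lev 2), NonFiction (id 13, lev 2).
Iteration 3: rows with parent_id in {10,13} -> Fiction (id 11, lev 3).
Iteration 4: no rows with parent_id in {11}; recursion stops.
SUM(lev) = 0 + 1 + 2 + 2 + 3 = 8.

8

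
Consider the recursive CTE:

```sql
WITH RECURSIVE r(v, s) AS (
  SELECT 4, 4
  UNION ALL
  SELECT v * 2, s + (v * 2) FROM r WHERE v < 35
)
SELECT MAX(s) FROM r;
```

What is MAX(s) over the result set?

Base: v=4, s=4.
Iteration 1: 4 < 35 holds -> v = 4 * 2 = 8, s = 4 + 8 = 12.
Iteration 2: 8 < 35 holds -> v = 8 * 2 = 16, s = 12 + 16 = 28.
Iteration 3: 16 < 35 holds -> v = 16 * 2 = 32, s = 28 + 32 = 60.
Iteration 4: 32 < 35 holds -> v = 32 * 2 = 64, s = 60 + 64 = 124.
Iteration 5: 64 < 35 fails; recursion stops.
s values: 4, 12, 28, 60, 124; the maximum is 124.

124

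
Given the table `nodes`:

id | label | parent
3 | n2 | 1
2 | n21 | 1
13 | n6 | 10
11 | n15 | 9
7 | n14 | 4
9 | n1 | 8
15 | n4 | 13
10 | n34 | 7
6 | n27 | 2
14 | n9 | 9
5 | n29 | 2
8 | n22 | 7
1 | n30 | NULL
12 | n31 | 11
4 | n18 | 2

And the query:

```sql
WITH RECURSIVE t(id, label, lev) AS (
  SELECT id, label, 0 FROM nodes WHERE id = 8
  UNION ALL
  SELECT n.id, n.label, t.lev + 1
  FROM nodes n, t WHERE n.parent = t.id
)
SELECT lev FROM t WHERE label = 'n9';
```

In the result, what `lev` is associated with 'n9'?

2

Base: id=8 (n22) at lev 0.
Iteration 1: rows with parent in {8} -> n1 (id 9, lev 1).
Iteration 2: rows with parent in {9} -> n15 (id 11, lev 2), n9 (id 14, lev 2).
Iteration 3: rows with parent in {11,14} -> n31 (id 12, lev 3).
Iteration 4: no rows with parent in {12}; recursion stops.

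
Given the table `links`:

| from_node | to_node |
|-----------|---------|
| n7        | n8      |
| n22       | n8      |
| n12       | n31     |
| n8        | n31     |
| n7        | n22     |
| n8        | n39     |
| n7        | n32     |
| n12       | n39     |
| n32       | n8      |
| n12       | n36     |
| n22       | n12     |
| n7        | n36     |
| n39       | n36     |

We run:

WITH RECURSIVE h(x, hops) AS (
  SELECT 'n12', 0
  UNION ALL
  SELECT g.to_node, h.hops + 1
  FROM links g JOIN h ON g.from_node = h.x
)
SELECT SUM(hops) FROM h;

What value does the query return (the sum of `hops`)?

5

Base: (n12, hops=0).
Iteration 1: edges from {n12} -> (n31, hops=1), (n36, hops=1), (n39, hops=1).
Iteration 2: edges from {n31,n36,n39} -> (n36, hops=2).
Iteration 3: no outgoing edges from {n36}; recursion stops.
SUM(hops) = 0 + 1 + 1 + 1 + 2 = 5.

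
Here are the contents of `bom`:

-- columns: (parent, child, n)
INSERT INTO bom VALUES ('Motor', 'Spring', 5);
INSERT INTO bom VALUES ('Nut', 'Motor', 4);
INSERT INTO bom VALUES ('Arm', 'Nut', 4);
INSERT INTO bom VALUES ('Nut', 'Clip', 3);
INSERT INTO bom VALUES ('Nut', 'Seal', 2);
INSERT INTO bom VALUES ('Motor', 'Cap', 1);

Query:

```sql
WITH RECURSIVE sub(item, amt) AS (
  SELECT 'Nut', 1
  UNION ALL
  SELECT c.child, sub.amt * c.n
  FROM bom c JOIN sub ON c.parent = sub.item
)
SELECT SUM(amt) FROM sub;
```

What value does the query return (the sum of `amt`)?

Base: (Nut, amt=1).
Iteration 1: components of {Nut} -> Clip = 1*3 = 3, Motor = 1*4 = 4, Seal = 1*2 = 2.
Iteration 2: components of {Clip,Motor,Seal} -> Cap = 4*1 = 4, Spring = 4*5 = 20.
Iteration 3: no further components; recursion stops.
SUM(amt) = 1 + 4 + 2 + 3 + 4 + 20 = 34.

34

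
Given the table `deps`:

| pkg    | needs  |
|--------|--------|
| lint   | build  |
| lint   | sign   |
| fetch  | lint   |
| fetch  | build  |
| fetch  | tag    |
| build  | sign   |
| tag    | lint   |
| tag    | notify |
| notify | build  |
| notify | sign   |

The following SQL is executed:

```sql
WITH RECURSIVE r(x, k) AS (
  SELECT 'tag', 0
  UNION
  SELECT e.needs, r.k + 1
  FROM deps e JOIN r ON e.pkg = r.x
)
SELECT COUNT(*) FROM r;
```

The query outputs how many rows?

6

Base: (tag, k=0).
Iteration 1: edges from {tag} -> (lint, k=1), (notify, k=1).
Iteration 2: edges from {lint,notify} -> (build, k=2), (sign, k=2). [UNION drops 2 duplicate row(s)]
Iteration 3: edges from {build,sign} -> (sign, k=3).
Iteration 4: no outgoing edges from {sign}; recursion stops.
Total rows emitted: 6.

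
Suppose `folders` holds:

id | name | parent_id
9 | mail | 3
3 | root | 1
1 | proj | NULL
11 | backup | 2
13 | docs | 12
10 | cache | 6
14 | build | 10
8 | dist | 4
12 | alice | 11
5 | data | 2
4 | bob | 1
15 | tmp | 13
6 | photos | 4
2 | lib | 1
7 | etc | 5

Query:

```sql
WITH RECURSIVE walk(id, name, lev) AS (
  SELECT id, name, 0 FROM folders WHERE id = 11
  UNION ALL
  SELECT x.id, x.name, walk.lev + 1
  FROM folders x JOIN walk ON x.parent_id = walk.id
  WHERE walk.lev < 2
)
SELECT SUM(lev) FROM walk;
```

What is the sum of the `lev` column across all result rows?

Base: id=11 (backup) at lev 0.
Iteration 1: rows with parent_id in {11} -> alice (id 12, lev 1).
Iteration 2: rows with parent_id in {12} -> docs (id 13, lev 2).
Iteration 3: lev < 2 fails for all current rows; recursion stops.
SUM(lev) = 0 + 1 + 2 = 3.

3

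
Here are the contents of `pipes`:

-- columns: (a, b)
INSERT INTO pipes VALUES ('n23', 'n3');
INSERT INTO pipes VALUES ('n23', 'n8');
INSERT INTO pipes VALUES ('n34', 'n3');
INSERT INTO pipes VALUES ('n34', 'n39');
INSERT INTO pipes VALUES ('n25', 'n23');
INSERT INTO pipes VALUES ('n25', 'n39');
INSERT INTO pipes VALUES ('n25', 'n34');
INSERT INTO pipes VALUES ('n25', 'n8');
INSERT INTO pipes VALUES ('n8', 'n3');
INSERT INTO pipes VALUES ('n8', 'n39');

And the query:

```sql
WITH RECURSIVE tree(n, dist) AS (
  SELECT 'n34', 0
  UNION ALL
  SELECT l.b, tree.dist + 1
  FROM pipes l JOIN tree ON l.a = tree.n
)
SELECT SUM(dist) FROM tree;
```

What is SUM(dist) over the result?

2

Base: (n34, dist=0).
Iteration 1: edges from {n34} -> (n3, dist=1), (n39, dist=1).
Iteration 2: no outgoing edges from {n3,n39}; recursion stops.
SUM(dist) = 0 + 1 + 1 = 2.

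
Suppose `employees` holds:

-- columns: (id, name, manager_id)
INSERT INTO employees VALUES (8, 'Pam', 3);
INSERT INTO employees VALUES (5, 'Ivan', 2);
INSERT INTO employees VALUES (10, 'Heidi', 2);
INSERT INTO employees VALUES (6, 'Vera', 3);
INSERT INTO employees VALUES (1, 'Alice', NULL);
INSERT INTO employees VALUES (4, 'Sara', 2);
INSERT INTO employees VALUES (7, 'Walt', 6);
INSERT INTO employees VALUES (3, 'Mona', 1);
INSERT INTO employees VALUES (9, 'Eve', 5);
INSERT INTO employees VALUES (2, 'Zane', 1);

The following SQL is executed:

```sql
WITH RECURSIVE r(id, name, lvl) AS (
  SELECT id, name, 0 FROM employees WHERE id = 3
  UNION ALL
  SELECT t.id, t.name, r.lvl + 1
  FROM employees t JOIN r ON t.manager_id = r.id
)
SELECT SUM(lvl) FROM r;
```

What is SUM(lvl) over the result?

Base: id=3 (Mona) at lvl 0.
Iteration 1: rows with manager_id in {3} -> Vera (id 6, lvl 1), Pam (id 8, lvl 1).
Iteration 2: rows with manager_id in {6,8} -> Walt (id 7, lvl 2).
Iteration 3: no rows with manager_id in {7}; recursion stops.
SUM(lvl) = 0 + 1 + 1 + 2 = 4.

4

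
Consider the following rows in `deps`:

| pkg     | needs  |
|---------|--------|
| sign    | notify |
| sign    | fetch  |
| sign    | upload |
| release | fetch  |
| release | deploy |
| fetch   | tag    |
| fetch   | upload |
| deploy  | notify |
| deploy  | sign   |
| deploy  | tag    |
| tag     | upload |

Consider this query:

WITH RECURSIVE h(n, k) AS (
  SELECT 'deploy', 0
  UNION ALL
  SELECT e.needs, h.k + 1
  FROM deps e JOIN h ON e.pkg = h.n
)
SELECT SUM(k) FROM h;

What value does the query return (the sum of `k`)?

Base: (deploy, k=0).
Iteration 1: edges from {deploy} -> (notify, k=1), (sign, k=1), (tag, k=1).
Iteration 2: edges from {notify,sign,tag} -> (fetch, k=2), (notify, k=2), (upload, k=2) x2. [UNION ALL keeps all 4 new rows, including repeats]
Iteration 3: edges from {fetch,notify,upload} -> (tag, k=3), (upload, k=3).
Iteration 4: edges from {tag,upload} -> (upload, k=4).
Iteration 5: no outgoing edges from {upload}; recursion stops.
SUM(k) = 0 + 1 + 1 + 1 + 2 + 2 + 2 + 2 + 3 + 3 + 4 = 21.

21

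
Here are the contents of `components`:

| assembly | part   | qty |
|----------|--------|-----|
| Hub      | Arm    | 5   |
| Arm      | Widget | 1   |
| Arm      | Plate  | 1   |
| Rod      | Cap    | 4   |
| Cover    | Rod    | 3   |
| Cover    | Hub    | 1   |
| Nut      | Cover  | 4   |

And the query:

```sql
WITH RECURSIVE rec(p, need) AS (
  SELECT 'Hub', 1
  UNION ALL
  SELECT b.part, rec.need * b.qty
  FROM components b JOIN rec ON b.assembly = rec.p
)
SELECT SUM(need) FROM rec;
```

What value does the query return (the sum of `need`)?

Base: (Hub, need=1).
Iteration 1: components of {Hub} -> Arm = 1*5 = 5.
Iteration 2: components of {Arm} -> Plate = 5*1 = 5, Widget = 5*1 = 5.
Iteration 3: no further components; recursion stops.
SUM(need) = 1 + 5 + 5 + 5 = 16.

16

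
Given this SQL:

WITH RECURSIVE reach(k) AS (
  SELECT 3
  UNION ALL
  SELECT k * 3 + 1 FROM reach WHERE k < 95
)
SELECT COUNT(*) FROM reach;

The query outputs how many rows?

Base: k=3.
Iteration 1: 3 < 95 holds -> k = 3 * 3 + 1 = 10.
Iteration 2: 10 < 95 holds -> k = 10 * 3 + 1 = 31.
Iteration 3: 31 < 95 holds -> k = 31 * 3 + 1 = 94.
Iteration 4: 94 < 95 holds -> k = 94 * 3 + 1 = 283.
Iteration 5: 283 < 95 fails; recursion stops.
Total rows emitted: 5.

5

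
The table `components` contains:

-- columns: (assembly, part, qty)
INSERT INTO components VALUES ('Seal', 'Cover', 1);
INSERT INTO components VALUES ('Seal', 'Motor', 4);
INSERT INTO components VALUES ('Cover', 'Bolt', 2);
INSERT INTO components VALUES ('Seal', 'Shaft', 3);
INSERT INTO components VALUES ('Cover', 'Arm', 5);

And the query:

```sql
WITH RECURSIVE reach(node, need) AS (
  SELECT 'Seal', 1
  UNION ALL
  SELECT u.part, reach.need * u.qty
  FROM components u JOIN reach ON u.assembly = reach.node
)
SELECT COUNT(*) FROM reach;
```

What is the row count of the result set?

Base: (Seal, need=1).
Iteration 1: components of {Seal} -> Cover = 1*1 = 1, Motor = 1*4 = 4, Shaft = 1*3 = 3.
Iteration 2: components of {Cover,Motor,Shaft} -> Arm = 1*5 = 5, Bolt = 1*2 = 2.
Iteration 3: no further components; recursion stops.
Total rows emitted: 6.

6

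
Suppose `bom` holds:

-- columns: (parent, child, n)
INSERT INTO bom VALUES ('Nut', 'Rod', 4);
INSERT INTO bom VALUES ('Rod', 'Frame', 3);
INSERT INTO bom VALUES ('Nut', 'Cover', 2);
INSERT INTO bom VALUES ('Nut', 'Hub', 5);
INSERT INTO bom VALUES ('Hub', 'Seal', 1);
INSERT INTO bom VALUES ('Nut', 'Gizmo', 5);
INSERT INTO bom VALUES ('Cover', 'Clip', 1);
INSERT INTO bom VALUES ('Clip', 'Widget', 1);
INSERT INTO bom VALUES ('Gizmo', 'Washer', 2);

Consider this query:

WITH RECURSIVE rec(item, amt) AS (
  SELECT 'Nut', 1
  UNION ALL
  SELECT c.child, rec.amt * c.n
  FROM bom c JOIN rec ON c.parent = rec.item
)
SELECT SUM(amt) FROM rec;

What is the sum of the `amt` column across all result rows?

Base: (Nut, amt=1).
Iteration 1: components of {Nut} -> Cover = 1*2 = 2, Gizmo = 1*5 = 5, Hub = 1*5 = 5, Rod = 1*4 = 4.
Iteration 2: components of {Cover,Gizmo,Hub,Rod} -> Clip = 2*1 = 2, Frame = 4*3 = 12, Seal = 5*1 = 5, Washer = 5*2 = 10.
Iteration 3: components of {Clip,Frame,Seal,Washer} -> Widget = 2*1 = 2.
Iteration 4: no further components; recursion stops.
SUM(amt) = 1 + 4 + 2 + 5 + 5 + 12 + 2 + 5 + 10 + 2 = 48.

48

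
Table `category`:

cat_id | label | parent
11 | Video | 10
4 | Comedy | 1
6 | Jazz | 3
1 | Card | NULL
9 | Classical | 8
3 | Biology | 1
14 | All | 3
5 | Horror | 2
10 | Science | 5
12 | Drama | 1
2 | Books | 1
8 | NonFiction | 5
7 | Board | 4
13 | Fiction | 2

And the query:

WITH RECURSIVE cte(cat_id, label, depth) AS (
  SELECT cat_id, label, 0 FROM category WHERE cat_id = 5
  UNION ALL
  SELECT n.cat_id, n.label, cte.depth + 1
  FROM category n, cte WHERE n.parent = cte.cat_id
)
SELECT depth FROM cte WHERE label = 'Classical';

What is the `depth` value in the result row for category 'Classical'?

Base: cat_id=5 (Horror) at depth 0.
Iteration 1: rows with parent in {5} -> NonFiction (id 8, depth 1), Science (id 10, depth 1).
Iteration 2: rows with parent in {8,10} -> Classical (id 9, depth 2), Video (id 11, depth 2).
Iteration 3: no rows with parent in {9,11}; recursion stops.

2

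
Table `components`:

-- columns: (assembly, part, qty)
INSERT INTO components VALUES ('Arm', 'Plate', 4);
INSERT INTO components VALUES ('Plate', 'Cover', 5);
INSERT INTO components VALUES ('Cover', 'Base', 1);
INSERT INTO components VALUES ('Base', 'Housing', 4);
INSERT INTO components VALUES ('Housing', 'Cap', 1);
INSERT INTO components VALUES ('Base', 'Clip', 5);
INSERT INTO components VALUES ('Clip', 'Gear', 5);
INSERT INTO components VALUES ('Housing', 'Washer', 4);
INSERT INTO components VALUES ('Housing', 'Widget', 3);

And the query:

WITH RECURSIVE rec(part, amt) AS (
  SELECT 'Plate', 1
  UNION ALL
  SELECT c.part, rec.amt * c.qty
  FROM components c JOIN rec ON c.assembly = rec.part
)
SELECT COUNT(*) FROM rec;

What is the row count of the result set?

9

Base: (Plate, amt=1).
Iteration 1: components of {Plate} -> Cover = 1*5 = 5.
Iteration 2: components of {Cover} -> Base = 5*1 = 5.
Iteration 3: components of {Base} -> Clip = 5*5 = 25, Housing = 5*4 = 20.
Iteration 4: components of {Clip,Housing} -> Cap = 20*1 = 20, Gear = 25*5 = 125, Washer = 20*4 = 80, Widget = 20*3 = 60.
Iteration 5: no further components; recursion stops.
Total rows emitted: 9.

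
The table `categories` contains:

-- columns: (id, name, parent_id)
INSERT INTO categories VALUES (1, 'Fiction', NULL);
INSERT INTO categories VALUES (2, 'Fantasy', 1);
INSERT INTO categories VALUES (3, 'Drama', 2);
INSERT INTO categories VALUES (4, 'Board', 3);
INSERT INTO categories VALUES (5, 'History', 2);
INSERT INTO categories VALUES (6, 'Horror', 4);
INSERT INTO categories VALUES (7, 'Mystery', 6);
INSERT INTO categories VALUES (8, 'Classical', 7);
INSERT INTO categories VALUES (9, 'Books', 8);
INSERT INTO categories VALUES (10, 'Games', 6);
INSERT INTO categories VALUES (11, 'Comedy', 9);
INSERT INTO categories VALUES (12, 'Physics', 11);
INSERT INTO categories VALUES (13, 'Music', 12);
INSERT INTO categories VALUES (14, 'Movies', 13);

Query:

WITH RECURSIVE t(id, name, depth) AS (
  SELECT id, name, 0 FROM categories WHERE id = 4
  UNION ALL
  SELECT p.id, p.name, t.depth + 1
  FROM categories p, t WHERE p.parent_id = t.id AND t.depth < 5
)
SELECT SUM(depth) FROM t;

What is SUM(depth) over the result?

Base: id=4 (Board) at depth 0.
Iteration 1: rows with parent_id in {4} -> Horror (id 6, depth 1).
Iteration 2: rows with parent_id in {6} -> Mystery (id 7, depth 2), Games (id 10, depth 2).
Iteration 3: rows with parent_id in {7,10} -> Classical (id 8, depth 3).
Iteration 4: rows with parent_id in {8} -> Books (id 9, depth 4).
Iteration 5: rows with parent_id in {9} -> Comedy (id 11, depth 5).
Iteration 6: depth < 5 fails for all current rows; recursion stops.
SUM(depth) = 0 + 1 + 2 + 2 + 3 + 4 + 5 = 17.

17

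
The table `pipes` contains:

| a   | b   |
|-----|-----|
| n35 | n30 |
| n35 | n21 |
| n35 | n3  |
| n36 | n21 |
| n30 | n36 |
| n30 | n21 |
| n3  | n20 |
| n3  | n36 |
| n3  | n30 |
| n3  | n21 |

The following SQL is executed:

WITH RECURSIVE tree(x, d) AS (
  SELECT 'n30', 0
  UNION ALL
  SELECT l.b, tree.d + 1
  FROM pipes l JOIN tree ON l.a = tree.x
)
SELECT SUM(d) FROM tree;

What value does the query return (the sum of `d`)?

Base: (n30, d=0).
Iteration 1: edges from {n30} -> (n21, d=1), (n36, d=1).
Iteration 2: edges from {n21,n36} -> (n21, d=2).
Iteration 3: no outgoing edges from {n21}; recursion stops.
SUM(d) = 0 + 1 + 1 + 2 = 4.

4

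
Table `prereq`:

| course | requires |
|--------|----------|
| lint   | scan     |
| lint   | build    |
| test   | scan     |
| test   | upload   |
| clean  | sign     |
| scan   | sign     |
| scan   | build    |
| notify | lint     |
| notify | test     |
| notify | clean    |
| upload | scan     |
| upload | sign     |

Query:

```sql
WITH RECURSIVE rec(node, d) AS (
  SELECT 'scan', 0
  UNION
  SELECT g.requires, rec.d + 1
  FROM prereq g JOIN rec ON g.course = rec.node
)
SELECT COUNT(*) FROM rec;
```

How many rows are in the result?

Base: (scan, d=0).
Iteration 1: edges from {scan} -> (build, d=1), (sign, d=1).
Iteration 2: no outgoing edges from {build,sign}; recursion stops.
Total rows emitted: 3.

3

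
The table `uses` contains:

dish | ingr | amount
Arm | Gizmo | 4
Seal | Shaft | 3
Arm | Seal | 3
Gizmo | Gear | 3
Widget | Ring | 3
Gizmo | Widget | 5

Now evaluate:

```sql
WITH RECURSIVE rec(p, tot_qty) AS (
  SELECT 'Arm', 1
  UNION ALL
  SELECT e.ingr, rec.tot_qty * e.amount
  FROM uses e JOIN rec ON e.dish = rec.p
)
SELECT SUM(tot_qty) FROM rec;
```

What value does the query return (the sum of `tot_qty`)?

Base: (Arm, tot_qty=1).
Iteration 1: components of {Arm} -> Gizmo = 1*4 = 4, Seal = 1*3 = 3.
Iteration 2: components of {Gizmo,Seal} -> Gear = 4*3 = 12, Shaft = 3*3 = 9, Widget = 4*5 = 20.
Iteration 3: components of {Gear,Shaft,Widget} -> Ring = 20*3 = 60.
Iteration 4: no further components; recursion stops.
SUM(tot_qty) = 1 + 3 + 4 + 9 + 12 + 20 + 60 = 109.

109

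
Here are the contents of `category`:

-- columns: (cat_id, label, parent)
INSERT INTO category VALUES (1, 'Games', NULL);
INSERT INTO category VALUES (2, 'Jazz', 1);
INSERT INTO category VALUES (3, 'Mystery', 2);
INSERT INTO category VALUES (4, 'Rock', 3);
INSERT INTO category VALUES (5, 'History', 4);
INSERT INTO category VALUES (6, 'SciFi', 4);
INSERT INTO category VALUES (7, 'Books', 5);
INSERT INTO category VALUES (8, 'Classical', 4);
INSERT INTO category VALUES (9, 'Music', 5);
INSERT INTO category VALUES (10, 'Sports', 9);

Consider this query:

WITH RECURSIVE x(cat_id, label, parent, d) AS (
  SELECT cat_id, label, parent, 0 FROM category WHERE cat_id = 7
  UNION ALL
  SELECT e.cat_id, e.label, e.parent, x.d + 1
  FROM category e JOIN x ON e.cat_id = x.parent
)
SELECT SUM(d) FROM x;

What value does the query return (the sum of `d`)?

15

Base: cat_id=7 (Books), parent=5, d 0.
Iteration 1: join on cat_id=5 -> History (id 5, parent=4, d 1).
Iteration 2: join on cat_id=4 -> Rock (id 4, parent=3, d 2).
Iteration 3: join on cat_id=3 -> Mystery (id 3, parent=2, d 3).
Iteration 4: join on cat_id=2 -> Jazz (id 2, parent=1, d 4).
Iteration 5: join on cat_id=1 -> Games (id 1, parent=NULL, d 5).
Iteration 6: parent is NULL; no match; recursion stops.
SUM(d) = 0 + 1 + 2 + 3 + 4 + 5 = 15.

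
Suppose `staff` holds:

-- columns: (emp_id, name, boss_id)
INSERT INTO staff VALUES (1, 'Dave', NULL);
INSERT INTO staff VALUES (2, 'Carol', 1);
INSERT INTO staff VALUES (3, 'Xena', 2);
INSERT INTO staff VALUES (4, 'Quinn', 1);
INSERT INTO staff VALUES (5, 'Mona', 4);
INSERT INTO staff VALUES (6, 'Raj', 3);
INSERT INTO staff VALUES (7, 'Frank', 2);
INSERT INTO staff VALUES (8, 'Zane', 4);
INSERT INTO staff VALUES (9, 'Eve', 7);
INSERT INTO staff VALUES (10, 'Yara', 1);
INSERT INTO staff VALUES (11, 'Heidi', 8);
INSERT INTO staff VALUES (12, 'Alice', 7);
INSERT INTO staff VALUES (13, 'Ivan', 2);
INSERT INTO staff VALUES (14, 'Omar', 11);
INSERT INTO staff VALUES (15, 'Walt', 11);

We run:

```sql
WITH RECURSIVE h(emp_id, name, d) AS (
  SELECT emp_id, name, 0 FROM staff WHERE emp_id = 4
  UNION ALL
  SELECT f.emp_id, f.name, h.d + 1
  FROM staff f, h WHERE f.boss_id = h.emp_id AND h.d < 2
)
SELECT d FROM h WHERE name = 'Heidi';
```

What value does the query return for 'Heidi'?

Base: emp_id=4 (Quinn) at d 0.
Iteration 1: rows with boss_id in {4} -> Mona (id 5, d 1), Zane (id 8, d 1).
Iteration 2: rows with boss_id in {5,8} -> Heidi (id 11, d 2).
Iteration 3: d < 2 fails for all current rows; recursion stops.

2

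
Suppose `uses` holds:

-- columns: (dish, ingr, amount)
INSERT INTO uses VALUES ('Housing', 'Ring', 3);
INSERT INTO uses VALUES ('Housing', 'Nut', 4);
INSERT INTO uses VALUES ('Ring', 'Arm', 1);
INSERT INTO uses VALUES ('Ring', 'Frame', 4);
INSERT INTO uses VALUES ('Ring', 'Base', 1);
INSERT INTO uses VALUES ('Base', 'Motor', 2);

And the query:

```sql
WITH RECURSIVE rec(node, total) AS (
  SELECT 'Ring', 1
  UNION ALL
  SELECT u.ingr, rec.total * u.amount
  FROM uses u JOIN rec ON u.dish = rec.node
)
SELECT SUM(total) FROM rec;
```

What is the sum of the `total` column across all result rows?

Base: (Ring, total=1).
Iteration 1: components of {Ring} -> Arm = 1*1 = 1, Base = 1*1 = 1, Frame = 1*4 = 4.
Iteration 2: components of {Arm,Base,Frame} -> Motor = 1*2 = 2.
Iteration 3: no further components; recursion stops.
SUM(total) = 1 + 4 + 1 + 1 + 2 = 9.

9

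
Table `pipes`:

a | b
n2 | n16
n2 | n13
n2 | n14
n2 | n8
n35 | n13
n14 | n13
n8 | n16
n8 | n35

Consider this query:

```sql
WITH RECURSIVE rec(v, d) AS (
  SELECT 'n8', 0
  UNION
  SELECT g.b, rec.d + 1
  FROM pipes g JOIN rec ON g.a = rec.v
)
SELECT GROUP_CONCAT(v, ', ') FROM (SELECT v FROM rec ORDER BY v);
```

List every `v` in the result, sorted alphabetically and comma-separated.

n13, n16, n35, n8

Base: (n8, d=0).
Iteration 1: edges from {n8} -> (n16, d=1), (n35, d=1).
Iteration 2: edges from {n16,n35} -> (n13, d=2).
Iteration 3: no outgoing edges from {n13}; recursion stops.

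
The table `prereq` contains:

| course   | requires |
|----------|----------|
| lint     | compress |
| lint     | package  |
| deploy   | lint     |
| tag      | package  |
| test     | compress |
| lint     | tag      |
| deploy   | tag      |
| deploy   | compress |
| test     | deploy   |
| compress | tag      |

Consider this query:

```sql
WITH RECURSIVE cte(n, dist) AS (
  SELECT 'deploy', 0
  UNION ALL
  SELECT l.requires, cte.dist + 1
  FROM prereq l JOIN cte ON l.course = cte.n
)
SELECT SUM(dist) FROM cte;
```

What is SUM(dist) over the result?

Base: (deploy, dist=0).
Iteration 1: edges from {deploy} -> (compress, dist=1), (lint, dist=1), (tag, dist=1).
Iteration 2: edges from {compress,lint,tag} -> (compress, dist=2), (package, dist=2) x2, (tag, dist=2) x2. [UNION ALL keeps all 5 new rows, including repeats]
Iteration 3: edges from {compress,package,tag} -> (package, dist=3) x2, (tag, dist=3). [UNION ALL keeps all 3 new rows, including repeats]
Iteration 4: edges from {package,tag} -> (package, dist=4).
Iteration 5: no outgoing edges from {package}; recursion stops.
SUM(dist) = 0 + 1 + 1 + 1 + 2 + 2 + 2 + 2 + 2 + 3 + 3 + 3 + 4 = 26.

26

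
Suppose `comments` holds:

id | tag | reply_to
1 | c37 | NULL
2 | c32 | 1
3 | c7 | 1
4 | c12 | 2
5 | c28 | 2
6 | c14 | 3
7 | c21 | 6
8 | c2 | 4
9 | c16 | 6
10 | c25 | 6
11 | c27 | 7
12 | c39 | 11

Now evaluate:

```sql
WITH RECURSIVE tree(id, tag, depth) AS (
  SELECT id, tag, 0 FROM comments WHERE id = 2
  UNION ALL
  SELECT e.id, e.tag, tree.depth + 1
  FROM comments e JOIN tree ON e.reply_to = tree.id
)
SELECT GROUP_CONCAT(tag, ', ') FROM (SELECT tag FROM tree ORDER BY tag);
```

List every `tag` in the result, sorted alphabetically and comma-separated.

c12, c2, c28, c32

Base: id=2 (c32) at depth 0.
Iteration 1: rows with reply_to in {2} -> c12 (id 4, depth 1), c28 (id 5, depth 1).
Iteration 2: rows with reply_to in {4,5} -> c2 (id 8, depth 2).
Iteration 3: no rows with reply_to in {8}; recursion stops.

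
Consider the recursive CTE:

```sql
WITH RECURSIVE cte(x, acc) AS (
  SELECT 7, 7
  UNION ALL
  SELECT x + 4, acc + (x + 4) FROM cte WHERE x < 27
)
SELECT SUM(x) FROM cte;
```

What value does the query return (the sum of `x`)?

Base: x=7, acc=7.
Iteration 1: 7 < 27 holds -> x = 7 + 4 = 11, acc = 7 + 11 = 18.
Iteration 2: 11 < 27 holds -> x = 11 + 4 = 15, acc = 18 + 15 = 33.
Iteration 3: 15 < 27 holds -> x = 15 + 4 = 19, acc = 33 + 19 = 52.
Iteration 4: 19 < 27 holds -> x = 19 + 4 = 23, acc = 52 + 23 = 75.
Iteration 5: 23 < 27 holds -> x = 23 + 4 = 27, acc = 75 + 27 = 102.
Iteration 6: 27 < 27 fails; recursion stops.
SUM(x) = 7 + 11 + 15 + 19 + 23 + 27 = 102.

102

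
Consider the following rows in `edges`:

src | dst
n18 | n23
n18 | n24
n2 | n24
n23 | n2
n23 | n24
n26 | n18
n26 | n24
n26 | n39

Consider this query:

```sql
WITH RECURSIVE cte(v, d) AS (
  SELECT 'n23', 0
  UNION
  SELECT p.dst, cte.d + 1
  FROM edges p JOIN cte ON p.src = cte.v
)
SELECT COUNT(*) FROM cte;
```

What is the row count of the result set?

4

Base: (n23, d=0).
Iteration 1: edges from {n23} -> (n2, d=1), (n24, d=1).
Iteration 2: edges from {n2,n24} -> (n24, d=2).
Iteration 3: no outgoing edges from {n24}; recursion stops.
Total rows emitted: 4.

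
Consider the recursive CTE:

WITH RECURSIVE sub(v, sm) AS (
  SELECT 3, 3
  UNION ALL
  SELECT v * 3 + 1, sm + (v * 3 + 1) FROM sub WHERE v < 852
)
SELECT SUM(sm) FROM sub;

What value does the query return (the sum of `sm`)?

Base: v=3, sm=3.
Iteration 1: 3 < 852 holds -> v = 3 * 3 + 1 = 10, sm = 3 + 10 = 13.
Iteration 2: 10 < 852 holds -> v = 10 * 3 + 1 = 31, sm = 13 + 31 = 44.
Iteration 3: 31 < 852 holds -> v = 31 * 3 + 1 = 94, sm = 44 + 94 = 138.
Iteration 4: 94 < 852 holds -> v = 94 * 3 + 1 = 283, sm = 138 + 283 = 421.
Iteration 5: 283 < 852 holds -> v = 283 * 3 + 1 = 850, sm = 421 + 850 = 1271.
Iteration 6: 850 < 852 holds -> v = 850 * 3 + 1 = 2551, sm = 1271 + 2551 = 3822.
Iteration 7: 2551 < 852 fails; recursion stops.
SUM(sm) = 3 + 13 + 44 + 138 + 421 + 1271 + 3822 = 5712.

5712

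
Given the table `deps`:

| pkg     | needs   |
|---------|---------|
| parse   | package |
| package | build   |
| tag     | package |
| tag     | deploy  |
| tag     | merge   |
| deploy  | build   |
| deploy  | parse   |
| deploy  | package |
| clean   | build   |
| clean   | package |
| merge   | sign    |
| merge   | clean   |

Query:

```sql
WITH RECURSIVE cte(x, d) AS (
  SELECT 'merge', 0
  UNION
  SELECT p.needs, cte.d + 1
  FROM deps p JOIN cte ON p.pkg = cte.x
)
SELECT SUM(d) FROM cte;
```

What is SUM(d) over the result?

9

Base: (merge, d=0).
Iteration 1: edges from {merge} -> (clean, d=1), (sign, d=1).
Iteration 2: edges from {clean,sign} -> (build, d=2), (package, d=2).
Iteration 3: edges from {build,package} -> (build, d=3).
Iteration 4: no outgoing edges from {build}; recursion stops.
SUM(d) = 0 + 1 + 1 + 2 + 2 + 3 = 9.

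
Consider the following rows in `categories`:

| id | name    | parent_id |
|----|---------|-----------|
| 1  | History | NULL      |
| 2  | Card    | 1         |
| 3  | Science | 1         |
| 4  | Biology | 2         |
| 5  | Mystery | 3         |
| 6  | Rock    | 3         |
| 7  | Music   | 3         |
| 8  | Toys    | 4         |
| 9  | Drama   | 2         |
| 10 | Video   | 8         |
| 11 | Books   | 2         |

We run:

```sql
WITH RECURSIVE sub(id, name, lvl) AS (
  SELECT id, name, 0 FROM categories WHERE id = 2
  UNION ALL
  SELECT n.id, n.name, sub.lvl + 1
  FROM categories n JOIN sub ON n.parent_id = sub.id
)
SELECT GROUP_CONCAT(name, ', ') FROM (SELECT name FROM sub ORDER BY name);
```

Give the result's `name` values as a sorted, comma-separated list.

Biology, Books, Card, Drama, Toys, Video

Base: id=2 (Card) at lvl 0.
Iteration 1: rows with parent_id in {2} -> Biology (id 4, lvl 1), Drama (id 9, lvl 1), Books (id 11, lvl 1).
Iteration 2: rows with parent_id in {4,9,11} -> Toys (id 8, lvl 2).
Iteration 3: rows with parent_id in {8} -> Video (id 10, lvl 3).
Iteration 4: no rows with parent_id in {10}; recursion stops.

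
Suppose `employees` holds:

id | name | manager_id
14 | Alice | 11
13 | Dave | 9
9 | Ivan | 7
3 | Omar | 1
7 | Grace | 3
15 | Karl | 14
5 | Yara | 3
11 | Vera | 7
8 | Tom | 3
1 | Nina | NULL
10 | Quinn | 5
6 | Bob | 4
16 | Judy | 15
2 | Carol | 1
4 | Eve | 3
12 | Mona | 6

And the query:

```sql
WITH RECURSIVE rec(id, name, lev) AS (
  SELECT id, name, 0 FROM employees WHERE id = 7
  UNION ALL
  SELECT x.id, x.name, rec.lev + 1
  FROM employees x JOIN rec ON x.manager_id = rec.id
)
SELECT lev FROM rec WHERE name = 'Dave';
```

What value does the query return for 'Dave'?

2

Base: id=7 (Grace) at lev 0.
Iteration 1: rows with manager_id in {7} -> Ivan (id 9, lev 1), Vera (id 11, lev 1).
Iteration 2: rows with manager_id in {9,11} -> Dave (id 13, lev 2), Alice (id 14, lev 2).
Iteration 3: rows with manager_id in {13,14} -> Karl (id 15, lev 3).
Iteration 4: rows with manager_id in {15} -> Judy (id 16, lev 4).
Iteration 5: no rows with manager_id in {16}; recursion stops.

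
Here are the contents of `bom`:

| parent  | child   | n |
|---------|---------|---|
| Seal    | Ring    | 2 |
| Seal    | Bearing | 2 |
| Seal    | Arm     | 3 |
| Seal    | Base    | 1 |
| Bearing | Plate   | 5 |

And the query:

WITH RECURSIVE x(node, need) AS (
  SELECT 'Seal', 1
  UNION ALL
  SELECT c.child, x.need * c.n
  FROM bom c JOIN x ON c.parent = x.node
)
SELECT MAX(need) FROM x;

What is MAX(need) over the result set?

10

Base: (Seal, need=1).
Iteration 1: components of {Seal} -> Arm = 1*3 = 3, Base = 1*1 = 1, Bearing = 1*2 = 2, Ring = 1*2 = 2.
Iteration 2: components of {Arm,Base,Bearing,Ring} -> Plate = 2*5 = 10.
Iteration 3: no further components; recursion stops.
need values: 1, 2, 2, 3, 1, 10; the maximum is 10.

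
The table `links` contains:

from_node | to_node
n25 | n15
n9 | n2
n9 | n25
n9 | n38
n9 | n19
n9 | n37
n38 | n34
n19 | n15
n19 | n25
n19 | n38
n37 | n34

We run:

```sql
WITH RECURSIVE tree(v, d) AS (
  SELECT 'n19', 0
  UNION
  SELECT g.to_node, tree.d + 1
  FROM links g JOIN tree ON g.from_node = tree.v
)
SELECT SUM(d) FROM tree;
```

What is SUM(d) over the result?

Base: (n19, d=0).
Iteration 1: edges from {n19} -> (n15, d=1), (n25, d=1), (n38, d=1).
Iteration 2: edges from {n15,n25,n38} -> (n15, d=2), (n34, d=2).
Iteration 3: no outgoing edges from {n15,n34}; recursion stops.
SUM(d) = 0 + 1 + 1 + 1 + 2 + 2 = 7.

7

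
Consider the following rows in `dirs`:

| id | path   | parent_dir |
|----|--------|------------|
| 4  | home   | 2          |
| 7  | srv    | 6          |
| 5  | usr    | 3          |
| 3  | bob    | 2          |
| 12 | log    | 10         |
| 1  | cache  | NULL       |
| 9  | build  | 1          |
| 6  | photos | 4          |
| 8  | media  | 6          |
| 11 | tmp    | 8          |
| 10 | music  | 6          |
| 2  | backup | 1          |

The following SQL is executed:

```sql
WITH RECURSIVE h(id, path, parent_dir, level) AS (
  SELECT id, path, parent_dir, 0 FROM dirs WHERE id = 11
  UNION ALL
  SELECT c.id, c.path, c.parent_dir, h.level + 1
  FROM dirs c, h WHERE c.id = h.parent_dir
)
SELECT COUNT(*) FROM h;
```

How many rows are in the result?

6

Base: id=11 (tmp), parent_dir=8, level 0.
Iteration 1: join on id=8 -> media (id 8, parent_dir=6, level 1).
Iteration 2: join on id=6 -> photos (id 6, parent_dir=4, level 2).
Iteration 3: join on id=4 -> home (id 4, parent_dir=2, level 3).
Iteration 4: join on id=2 -> backup (id 2, parent_dir=1, level 4).
Iteration 5: join on id=1 -> cache (id 1, parent_dir=NULL, level 5).
Iteration 6: parent_dir is NULL; no match; recursion stops.
Total rows emitted: 6.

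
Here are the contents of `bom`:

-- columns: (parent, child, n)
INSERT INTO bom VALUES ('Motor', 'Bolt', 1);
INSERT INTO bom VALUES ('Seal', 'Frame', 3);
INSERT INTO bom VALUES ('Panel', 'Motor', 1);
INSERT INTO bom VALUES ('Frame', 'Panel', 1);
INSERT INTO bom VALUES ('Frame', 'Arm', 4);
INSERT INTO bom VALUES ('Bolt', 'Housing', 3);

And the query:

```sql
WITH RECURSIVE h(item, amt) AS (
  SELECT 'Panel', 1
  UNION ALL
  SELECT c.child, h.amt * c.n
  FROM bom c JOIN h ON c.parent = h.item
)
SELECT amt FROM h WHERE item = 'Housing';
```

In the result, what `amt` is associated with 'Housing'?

Base: (Panel, amt=1).
Iteration 1: components of {Panel} -> Motor = 1*1 = 1.
Iteration 2: components of {Motor} -> Bolt = 1*1 = 1.
Iteration 3: components of {Bolt} -> Housing = 1*3 = 3.
Iteration 4: no further components; recursion stops.

3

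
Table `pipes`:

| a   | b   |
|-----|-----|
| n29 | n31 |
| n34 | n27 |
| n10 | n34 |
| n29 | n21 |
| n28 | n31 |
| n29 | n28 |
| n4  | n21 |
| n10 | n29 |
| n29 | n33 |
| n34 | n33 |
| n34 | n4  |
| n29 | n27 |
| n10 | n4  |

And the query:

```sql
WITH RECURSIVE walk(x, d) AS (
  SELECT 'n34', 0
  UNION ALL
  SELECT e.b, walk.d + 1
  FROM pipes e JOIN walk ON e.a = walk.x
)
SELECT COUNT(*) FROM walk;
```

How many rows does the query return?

5

Base: (n34, d=0).
Iteration 1: edges from {n34} -> (n27, d=1), (n33, d=1), (n4, d=1).
Iteration 2: edges from {n27,n33,n4} -> (n21, d=2).
Iteration 3: no outgoing edges from {n21}; recursion stops.
Total rows emitted: 5.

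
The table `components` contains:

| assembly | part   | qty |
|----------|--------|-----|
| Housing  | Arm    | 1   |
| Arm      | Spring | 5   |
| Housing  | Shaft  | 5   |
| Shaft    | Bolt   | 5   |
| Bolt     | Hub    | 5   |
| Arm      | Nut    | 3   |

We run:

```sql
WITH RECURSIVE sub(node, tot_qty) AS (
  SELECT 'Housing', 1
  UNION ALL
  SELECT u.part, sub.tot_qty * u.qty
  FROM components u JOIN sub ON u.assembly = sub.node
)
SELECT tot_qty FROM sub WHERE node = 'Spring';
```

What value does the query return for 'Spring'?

Base: (Housing, tot_qty=1).
Iteration 1: components of {Housing} -> Arm = 1*1 = 1, Shaft = 1*5 = 5.
Iteration 2: components of {Arm,Shaft} -> Bolt = 5*5 = 25, Nut = 1*3 = 3, Spring = 1*5 = 5.
Iteration 3: components of {Bolt,Nut,Spring} -> Hub = 25*5 = 125.
Iteration 4: no further components; recursion stops.

5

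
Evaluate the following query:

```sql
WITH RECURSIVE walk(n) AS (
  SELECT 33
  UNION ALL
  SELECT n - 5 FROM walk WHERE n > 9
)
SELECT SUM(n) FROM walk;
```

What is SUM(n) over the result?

Base: n=33.
Iteration 1: 33 > 9 holds -> n = 33 - 5 = 28.
Iteration 2: 28 > 9 holds -> n = 28 - 5 = 23.
Iteration 3: 23 > 9 holds -> n = 23 - 5 = 18.
Iteration 4: 18 > 9 holds -> n = 18 - 5 = 13.
Iteration 5: 13 > 9 holds -> n = 13 - 5 = 8.
Iteration 6: 8 > 9 fails; recursion stops.
SUM(n) = 33 + 28 + 23 + 18 + 13 + 8 = 123.

123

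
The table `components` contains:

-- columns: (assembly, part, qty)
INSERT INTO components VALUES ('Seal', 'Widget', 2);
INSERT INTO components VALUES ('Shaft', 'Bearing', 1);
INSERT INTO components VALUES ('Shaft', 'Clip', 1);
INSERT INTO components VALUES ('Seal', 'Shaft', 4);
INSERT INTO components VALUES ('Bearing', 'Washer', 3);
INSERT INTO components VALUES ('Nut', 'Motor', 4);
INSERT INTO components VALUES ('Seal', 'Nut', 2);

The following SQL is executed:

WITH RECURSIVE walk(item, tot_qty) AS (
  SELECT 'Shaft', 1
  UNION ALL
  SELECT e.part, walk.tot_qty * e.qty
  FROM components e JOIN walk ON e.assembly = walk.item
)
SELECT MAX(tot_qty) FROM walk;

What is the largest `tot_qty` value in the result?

Base: (Shaft, tot_qty=1).
Iteration 1: components of {Shaft} -> Bearing = 1*1 = 1, Clip = 1*1 = 1.
Iteration 2: components of {Bearing,Clip} -> Washer = 1*3 = 3.
Iteration 3: no further components; recursion stops.
tot_qty values: 1, 1, 1, 3; the maximum is 3.

3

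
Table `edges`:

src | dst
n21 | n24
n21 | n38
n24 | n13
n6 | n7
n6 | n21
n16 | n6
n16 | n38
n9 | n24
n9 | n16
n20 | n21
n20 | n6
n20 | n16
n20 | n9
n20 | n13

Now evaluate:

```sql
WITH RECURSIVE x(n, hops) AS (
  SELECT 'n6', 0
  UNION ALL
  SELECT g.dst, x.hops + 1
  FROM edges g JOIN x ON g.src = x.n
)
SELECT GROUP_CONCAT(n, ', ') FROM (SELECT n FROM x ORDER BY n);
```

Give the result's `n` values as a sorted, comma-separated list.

Base: (n6, hops=0).
Iteration 1: edges from {n6} -> (n21, hops=1), (n7, hops=1).
Iteration 2: edges from {n21,n7} -> (n24, hops=2), (n38, hops=2).
Iteration 3: edges from {n24,n38} -> (n13, hops=3).
Iteration 4: no outgoing edges from {n13}; recursion stops.

n13, n21, n24, n38, n6, n7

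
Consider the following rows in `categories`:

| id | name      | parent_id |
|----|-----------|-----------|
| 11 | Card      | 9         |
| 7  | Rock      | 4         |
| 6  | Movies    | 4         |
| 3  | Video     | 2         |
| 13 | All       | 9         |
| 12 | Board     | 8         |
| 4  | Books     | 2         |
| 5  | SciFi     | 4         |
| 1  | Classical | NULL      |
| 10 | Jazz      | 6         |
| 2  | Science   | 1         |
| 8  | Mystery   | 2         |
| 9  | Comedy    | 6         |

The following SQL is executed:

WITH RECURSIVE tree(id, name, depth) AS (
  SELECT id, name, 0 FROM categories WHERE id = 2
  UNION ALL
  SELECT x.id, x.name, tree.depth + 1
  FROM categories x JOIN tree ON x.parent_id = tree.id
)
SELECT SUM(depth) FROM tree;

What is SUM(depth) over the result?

Base: id=2 (Science) at depth 0.
Iteration 1: rows with parent_id in {2} -> Video (id 3, depth 1), Books (id 4, depth 1), Mystery (id 8, depth 1).
Iteration 2: rows with parent_id in {3,4,8} -> SciFi (id 5, depth 2), Movies (id 6, depth 2), Rock (id 7, depth 2), Board (id 12, depth 2).
Iteration 3: rows with parent_id in {5,6,7,12} -> Comedy (id 9, depth 3), Jazz (id 10, depth 3).
Iteration 4: rows with parent_id in {9,10} -> Card (id 11, depth 4), All (id 13, depth 4).
Iteration 5: no rows with parent_id in {11,13}; recursion stops.
SUM(depth) = 0 + 1 + 1 + 1 + 2 + 2 + 2 + 2 + 3 + 3 + 4 + 4 = 25.

25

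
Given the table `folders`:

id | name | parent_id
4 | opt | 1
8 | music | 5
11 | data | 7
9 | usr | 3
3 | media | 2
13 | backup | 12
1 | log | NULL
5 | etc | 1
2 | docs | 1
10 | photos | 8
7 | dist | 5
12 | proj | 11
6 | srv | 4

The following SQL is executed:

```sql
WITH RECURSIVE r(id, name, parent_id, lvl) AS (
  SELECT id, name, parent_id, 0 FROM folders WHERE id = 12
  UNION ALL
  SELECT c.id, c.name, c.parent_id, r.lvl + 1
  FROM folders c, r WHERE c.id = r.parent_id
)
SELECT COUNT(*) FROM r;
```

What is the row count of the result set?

5

Base: id=12 (proj), parent_id=11, lvl 0.
Iteration 1: join on id=11 -> data (id 11, parent_id=7, lvl 1).
Iteration 2: join on id=7 -> dist (id 7, parent_id=5, lvl 2).
Iteration 3: join on id=5 -> etc (id 5, parent_id=1, lvl 3).
Iteration 4: join on id=1 -> log (id 1, parent_id=NULL, lvl 4).
Iteration 5: parent_id is NULL; no match; recursion stops.
Total rows emitted: 5.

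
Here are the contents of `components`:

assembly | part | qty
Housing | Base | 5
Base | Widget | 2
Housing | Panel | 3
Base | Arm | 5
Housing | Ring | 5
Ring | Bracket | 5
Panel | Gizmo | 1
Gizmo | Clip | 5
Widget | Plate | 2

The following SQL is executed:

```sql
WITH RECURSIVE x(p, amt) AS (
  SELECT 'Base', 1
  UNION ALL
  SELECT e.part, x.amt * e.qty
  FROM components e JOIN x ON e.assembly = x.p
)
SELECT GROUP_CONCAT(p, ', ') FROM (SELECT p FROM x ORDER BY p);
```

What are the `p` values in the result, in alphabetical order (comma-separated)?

Base: (Base, amt=1).
Iteration 1: components of {Base} -> Arm = 1*5 = 5, Widget = 1*2 = 2.
Iteration 2: components of {Arm,Widget} -> Plate = 2*2 = 4.
Iteration 3: no further components; recursion stops.

Arm, Base, Plate, Widget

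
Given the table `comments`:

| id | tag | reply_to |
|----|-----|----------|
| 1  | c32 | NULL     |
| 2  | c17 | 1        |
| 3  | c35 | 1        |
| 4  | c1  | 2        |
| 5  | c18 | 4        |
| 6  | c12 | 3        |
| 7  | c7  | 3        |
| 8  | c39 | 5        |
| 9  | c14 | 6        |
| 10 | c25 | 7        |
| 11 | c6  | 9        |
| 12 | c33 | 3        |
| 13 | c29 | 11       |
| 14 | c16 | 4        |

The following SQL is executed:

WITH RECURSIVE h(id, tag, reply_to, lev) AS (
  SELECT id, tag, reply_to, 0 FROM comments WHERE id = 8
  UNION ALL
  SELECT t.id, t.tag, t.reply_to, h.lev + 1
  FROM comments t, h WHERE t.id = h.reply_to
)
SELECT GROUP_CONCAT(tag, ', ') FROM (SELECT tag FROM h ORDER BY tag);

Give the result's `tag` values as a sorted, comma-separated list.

Base: id=8 (c39), reply_to=5, lev 0.
Iteration 1: join on id=5 -> c18 (id 5, reply_to=4, lev 1).
Iteration 2: join on id=4 -> c1 (id 4, reply_to=2, lev 2).
Iteration 3: join on id=2 -> c17 (id 2, reply_to=1, lev 3).
Iteration 4: join on id=1 -> c32 (id 1, reply_to=NULL, lev 4).
Iteration 5: reply_to is NULL; no match; recursion stops.

c1, c17, c18, c32, c39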